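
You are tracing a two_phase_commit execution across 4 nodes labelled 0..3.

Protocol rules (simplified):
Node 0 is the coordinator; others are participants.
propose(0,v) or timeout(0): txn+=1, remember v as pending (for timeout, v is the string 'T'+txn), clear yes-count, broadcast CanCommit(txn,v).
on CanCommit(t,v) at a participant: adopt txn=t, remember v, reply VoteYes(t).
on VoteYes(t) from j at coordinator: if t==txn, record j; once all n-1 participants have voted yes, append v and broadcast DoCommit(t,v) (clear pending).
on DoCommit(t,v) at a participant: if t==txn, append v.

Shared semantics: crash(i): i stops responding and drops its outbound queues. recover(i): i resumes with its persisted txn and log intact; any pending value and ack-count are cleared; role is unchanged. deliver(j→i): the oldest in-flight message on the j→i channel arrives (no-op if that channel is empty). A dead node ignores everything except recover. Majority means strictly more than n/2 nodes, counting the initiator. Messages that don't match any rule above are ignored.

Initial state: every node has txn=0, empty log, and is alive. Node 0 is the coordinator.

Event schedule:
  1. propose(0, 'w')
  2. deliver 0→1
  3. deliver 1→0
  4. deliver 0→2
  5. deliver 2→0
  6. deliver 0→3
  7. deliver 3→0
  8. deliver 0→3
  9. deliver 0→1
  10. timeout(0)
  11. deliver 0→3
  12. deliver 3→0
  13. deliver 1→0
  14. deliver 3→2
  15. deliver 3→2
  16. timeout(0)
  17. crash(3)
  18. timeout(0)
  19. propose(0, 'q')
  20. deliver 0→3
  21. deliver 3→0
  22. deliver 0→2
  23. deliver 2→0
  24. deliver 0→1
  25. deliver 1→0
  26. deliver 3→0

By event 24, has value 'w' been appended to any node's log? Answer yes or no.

yes

step 1 propose(0,'w'): 0={coor,t=1,log=-}
step 2 deliver 0→1: 1={part,t=1,log=-}
step 3 deliver 1→0: —
step 4 deliver 0→2: 2={part,t=1,log=-}
step 5 deliver 2→0: —
step 6 deliver 0→3: 3={part,t=1,log=-}
step 7 deliver 3→0: 0={coor,t=1,log=w}
step 8 deliver 0→3: 3={part,t=1,log=w}
step 9 deliver 0→1: 1={part,t=1,log=w}
step 10 timeout(0): 0={coor,t=2,log=w}
step 11 deliver 0→3: 3={part,t=2,log=w}
step 12 deliver 3→0: —
step 13 deliver 1→0: —
step 14 deliver 3→2: —
step 15 deliver 3→2: —
step 16 timeout(0): 0={coor,t=3,log=w}
step 17 crash(3): 3={✗part,t=2,log=w}
step 18 timeout(0): 0={coor,t=4,log=w}
step 19 propose(0,'q'): 0={coor,t=5,log=w}
step 20 deliver 0→3: —
step 21 deliver 3→0: —
step 22 deliver 0→2: 2={part,t=1,log=w}
step 23 deliver 2→0: —
step 24 deliver 0→1: 1={part,t=2,log=w}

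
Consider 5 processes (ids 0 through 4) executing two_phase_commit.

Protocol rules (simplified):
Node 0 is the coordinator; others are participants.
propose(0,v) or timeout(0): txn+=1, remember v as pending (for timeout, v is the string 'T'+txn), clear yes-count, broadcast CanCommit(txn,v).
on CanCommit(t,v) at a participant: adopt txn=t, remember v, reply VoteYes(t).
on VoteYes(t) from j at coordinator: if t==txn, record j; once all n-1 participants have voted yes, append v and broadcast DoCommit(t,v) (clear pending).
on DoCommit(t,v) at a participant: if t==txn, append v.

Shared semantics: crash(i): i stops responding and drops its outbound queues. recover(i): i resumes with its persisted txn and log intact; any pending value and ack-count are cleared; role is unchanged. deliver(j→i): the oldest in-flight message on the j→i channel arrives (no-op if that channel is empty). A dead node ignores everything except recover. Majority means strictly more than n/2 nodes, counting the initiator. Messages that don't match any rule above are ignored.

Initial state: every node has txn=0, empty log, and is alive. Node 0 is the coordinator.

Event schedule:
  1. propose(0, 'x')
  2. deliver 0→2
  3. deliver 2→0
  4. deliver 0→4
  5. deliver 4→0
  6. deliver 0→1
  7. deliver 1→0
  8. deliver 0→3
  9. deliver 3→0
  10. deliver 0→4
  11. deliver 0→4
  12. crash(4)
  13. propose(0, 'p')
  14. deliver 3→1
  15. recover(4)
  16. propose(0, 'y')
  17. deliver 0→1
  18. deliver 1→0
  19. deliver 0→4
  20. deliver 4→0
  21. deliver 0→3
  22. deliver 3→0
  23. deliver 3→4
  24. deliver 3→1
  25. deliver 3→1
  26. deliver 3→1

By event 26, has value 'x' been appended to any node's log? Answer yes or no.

step 1 propose(0,'x'): 0={coor,t=1,log=-}
step 2 deliver 0→2: 2={part,t=1,log=-}
step 3 deliver 2→0: —
step 4 deliver 0→4: 4={part,t=1,log=-}
step 5 deliver 4→0: —
step 6 deliver 0→1: 1={part,t=1,log=-}
step 7 deliver 1→0: —
step 8 deliver 0→3: 3={part,t=1,log=-}
step 9 deliver 3→0: 0={coor,t=1,log=x}
step 10 deliver 0→4: 4={part,t=1,log=x}
step 11 deliver 0→4: —
step 12 crash(4): 4={✗part,t=1,log=x}
step 13 propose(0,'p'): 0={coor,t=2,log=x}
step 14 deliver 3→1: —
step 15 recover(4): 4={part,t=1,log=x}
step 16 propose(0,'y'): 0={coor,t=3,log=x}
step 17 deliver 0→1: 1={part,t=1,log=x}
step 18 deliver 1→0: —
step 19 deliver 0→4: 4={part,t=2,log=x}
step 20 deliver 4→0: —
step 21 deliver 0→3: 3={part,t=1,log=x}
step 22 deliver 3→0: —
step 23 deliver 3→4: —
step 24 deliver 3→1: —
step 25 deliver 3→1: —
step 26 deliver 3→1: —

yes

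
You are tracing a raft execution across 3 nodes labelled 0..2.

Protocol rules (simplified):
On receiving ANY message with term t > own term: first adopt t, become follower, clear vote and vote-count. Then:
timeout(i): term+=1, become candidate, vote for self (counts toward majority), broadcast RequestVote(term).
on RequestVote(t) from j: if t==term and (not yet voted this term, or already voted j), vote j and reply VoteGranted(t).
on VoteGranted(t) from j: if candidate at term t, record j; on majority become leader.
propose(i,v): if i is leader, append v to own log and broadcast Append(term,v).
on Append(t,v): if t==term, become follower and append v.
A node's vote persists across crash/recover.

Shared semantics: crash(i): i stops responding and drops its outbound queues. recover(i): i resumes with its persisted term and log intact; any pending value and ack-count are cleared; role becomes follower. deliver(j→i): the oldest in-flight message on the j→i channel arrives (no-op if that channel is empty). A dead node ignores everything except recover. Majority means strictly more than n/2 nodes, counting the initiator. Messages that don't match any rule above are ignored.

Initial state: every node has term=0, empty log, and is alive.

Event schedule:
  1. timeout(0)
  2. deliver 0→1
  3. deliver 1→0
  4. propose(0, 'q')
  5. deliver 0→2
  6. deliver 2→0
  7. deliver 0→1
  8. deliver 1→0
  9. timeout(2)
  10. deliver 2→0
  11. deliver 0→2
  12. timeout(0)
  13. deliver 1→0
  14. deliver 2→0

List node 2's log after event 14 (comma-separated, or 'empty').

empty

1. timeout(0):  <0:cand t1 ->
2. deliver 0→1:  <1:foll t1 ->
3. deliver 1→0:  <0:lead t1 ->
4. propose(0,'q'):  <0:lead t1 q>
5. deliver 0→2:  <2:foll t1 ->
6. deliver 2→0:  nop
7. deliver 0→1:  <1:foll t1 q>
8. deliver 1→0:  nop
9. timeout(2):  <2:cand t2 ->
10. deliver 2→0:  <0:foll t2 q>
11. deliver 0→2:  nop
12. timeout(0):  <0:cand t3 q>
13. deliver 1→0:  nop
14. deliver 2→0:  nop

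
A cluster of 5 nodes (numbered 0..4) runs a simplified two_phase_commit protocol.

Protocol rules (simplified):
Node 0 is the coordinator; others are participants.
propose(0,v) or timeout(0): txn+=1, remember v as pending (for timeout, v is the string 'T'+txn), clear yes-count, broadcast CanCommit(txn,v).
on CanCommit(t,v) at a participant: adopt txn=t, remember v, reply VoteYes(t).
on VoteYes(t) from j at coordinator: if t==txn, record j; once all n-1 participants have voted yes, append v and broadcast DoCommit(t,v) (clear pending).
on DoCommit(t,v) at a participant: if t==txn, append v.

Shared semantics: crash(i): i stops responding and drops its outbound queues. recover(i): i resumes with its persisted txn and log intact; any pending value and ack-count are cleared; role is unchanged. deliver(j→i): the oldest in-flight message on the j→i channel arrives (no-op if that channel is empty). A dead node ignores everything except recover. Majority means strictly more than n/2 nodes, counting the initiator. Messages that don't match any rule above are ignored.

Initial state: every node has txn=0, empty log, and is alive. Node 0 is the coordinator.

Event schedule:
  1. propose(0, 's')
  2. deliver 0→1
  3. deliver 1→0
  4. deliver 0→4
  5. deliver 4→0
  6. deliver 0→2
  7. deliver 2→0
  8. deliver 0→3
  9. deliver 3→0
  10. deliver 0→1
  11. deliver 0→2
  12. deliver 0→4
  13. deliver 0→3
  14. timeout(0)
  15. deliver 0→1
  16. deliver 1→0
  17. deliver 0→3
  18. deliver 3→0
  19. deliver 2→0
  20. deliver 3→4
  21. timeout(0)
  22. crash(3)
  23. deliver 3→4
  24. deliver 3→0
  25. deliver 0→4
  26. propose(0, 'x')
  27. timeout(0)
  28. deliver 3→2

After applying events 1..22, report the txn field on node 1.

1. propose(0,'s'):  <0:coor t1 ->
2. deliver 0→1:  <1:part t1 ->
3. deliver 1→0:  nop
4. deliver 0→4:  <4:part t1 ->
5. deliver 4→0:  nop
6. deliver 0→2:  <2:part t1 ->
7. deliver 2→0:  nop
8. deliver 0→3:  <3:part t1 ->
9. deliver 3→0:  <0:coor t1 s>
10. deliver 0→1:  <1:part t1 s>
11. deliver 0→2:  <2:part t1 s>
12. deliver 0→4:  <4:part t1 s>
13. deliver 0→3:  <3:part t1 s>
14. timeout(0):  <0:coor t2 s>
15. deliver 0→1:  <1:part t2 s>
16. deliver 1→0:  nop
17. deliver 0→3:  <3:part t2 s>
18. deliver 3→0:  nop
19. deliver 2→0:  nop
20. deliver 3→4:  nop
21. timeout(0):  <0:coor t3 s>
22. crash(3):  <3:✗part t2 s>

2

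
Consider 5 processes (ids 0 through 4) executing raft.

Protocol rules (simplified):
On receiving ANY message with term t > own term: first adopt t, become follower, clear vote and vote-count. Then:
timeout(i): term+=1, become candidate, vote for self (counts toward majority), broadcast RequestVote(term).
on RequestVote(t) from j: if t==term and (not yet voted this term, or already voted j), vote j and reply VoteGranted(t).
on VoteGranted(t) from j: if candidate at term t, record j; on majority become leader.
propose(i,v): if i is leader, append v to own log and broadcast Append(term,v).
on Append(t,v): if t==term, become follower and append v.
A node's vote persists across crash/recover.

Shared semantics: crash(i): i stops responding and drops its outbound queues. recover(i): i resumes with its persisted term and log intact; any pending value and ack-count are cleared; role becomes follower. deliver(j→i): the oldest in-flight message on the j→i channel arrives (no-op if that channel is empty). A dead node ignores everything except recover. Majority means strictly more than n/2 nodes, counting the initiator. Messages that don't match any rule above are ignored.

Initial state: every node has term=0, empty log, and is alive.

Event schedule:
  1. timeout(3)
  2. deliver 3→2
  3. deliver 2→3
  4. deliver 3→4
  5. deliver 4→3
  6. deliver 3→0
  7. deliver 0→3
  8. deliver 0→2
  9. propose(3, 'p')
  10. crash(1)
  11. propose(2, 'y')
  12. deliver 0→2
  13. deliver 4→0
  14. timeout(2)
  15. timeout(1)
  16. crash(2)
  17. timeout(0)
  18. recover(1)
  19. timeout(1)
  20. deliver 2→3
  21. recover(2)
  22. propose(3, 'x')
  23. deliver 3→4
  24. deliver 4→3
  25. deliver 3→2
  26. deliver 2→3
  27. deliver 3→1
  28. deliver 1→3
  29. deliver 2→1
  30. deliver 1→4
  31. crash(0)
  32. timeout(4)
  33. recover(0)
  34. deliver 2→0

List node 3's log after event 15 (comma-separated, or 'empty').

p

e1 timeout(3): 3[cand,t=1,-]
e2 deliver 3→2: 2[foll,t=1,-]
e3 deliver 2→3: ·
e4 deliver 3→4: 4[foll,t=1,-]
e5 deliver 4→3: 3[lead,t=1,-]
e6 deliver 3→0: 0[foll,t=1,-]
e7 deliver 0→3: ·
e8 deliver 0→2: ·
e9 propose(3,'p'): 3[lead,t=1,p]
e10 crash(1): 1[✗foll,t=0,-]
e11 propose(2,'y'): ·
e12 deliver 0→2: ·
e13 deliver 4→0: ·
e14 timeout(2): 2[cand,t=2,-]
e15 timeout(1): ·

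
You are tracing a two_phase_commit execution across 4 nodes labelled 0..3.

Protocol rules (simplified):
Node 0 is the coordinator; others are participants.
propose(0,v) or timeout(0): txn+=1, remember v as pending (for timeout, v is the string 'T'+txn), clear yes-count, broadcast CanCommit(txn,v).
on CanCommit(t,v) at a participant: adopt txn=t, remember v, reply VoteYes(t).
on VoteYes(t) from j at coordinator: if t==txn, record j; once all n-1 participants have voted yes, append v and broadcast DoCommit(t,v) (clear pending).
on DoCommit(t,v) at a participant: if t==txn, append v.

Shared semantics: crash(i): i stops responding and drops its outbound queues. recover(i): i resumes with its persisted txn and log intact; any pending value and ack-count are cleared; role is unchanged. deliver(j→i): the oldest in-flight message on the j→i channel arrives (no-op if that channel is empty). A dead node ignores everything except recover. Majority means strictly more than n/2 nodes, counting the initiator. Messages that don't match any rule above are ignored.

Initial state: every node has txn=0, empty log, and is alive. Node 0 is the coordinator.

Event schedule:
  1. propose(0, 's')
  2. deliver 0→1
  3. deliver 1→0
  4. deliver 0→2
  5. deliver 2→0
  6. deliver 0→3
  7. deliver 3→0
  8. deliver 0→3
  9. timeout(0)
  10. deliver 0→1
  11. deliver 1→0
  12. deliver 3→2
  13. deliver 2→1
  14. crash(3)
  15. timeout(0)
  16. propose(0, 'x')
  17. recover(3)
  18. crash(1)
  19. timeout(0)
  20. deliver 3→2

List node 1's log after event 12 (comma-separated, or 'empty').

e1 propose(0,'s'): 0[coor,t=1,-]
e2 deliver 0→1: 1[part,t=1,-]
e3 deliver 1→0: ·
e4 deliver 0→2: 2[part,t=1,-]
e5 deliver 2→0: ·
e6 deliver 0→3: 3[part,t=1,-]
e7 deliver 3→0: 0[coor,t=1,s]
e8 deliver 0→3: 3[part,t=1,s]
e9 timeout(0): 0[coor,t=2,s]
e10 deliver 0→1: 1[part,t=1,s]
e11 deliver 1→0: ·
e12 deliver 3→2: ·

s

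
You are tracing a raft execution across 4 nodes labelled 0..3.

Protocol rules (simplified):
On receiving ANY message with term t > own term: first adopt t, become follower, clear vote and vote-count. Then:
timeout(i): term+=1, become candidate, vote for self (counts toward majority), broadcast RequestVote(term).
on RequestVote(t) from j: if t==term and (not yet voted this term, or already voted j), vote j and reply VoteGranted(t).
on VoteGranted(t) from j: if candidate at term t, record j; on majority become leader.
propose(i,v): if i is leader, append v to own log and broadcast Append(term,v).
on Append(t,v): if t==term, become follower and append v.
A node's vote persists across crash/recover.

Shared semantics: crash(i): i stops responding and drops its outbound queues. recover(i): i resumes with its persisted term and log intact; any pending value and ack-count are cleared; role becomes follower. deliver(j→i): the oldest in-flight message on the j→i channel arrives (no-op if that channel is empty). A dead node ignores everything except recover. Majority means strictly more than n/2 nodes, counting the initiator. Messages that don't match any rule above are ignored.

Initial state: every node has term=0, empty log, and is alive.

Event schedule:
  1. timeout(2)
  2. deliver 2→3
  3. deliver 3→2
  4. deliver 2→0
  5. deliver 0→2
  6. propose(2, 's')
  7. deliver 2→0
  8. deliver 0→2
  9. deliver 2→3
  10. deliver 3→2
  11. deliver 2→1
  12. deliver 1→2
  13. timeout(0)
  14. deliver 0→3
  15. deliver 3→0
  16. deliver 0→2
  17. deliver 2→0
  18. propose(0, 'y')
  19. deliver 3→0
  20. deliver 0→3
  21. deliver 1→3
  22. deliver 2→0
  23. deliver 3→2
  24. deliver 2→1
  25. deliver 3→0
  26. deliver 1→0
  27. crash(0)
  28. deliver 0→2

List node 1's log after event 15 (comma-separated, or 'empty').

empty

[1] timeout(2) → N2(cand t1 [-])
[2] deliver 2→3 → N3(foll t1 [-])
[3] deliver 3→2 → ∅
[4] deliver 2→0 → N0(foll t1 [-])
[5] deliver 0→2 → N2(lead t1 [-])
[6] propose(2,'s') → N2(lead t1 [s])
[7] deliver 2→0 → N0(foll t1 [s])
[8] deliver 0→2 → ∅
[9] deliver 2→3 → N3(foll t1 [s])
[10] deliver 3→2 → ∅
[11] deliver 2→1 → N1(foll t1 [-])
[12] deliver 1→2 → ∅
[13] timeout(0) → N0(cand t2 [s])
[14] deliver 0→3 → N3(foll t2 [s])
[15] deliver 3→0 → ∅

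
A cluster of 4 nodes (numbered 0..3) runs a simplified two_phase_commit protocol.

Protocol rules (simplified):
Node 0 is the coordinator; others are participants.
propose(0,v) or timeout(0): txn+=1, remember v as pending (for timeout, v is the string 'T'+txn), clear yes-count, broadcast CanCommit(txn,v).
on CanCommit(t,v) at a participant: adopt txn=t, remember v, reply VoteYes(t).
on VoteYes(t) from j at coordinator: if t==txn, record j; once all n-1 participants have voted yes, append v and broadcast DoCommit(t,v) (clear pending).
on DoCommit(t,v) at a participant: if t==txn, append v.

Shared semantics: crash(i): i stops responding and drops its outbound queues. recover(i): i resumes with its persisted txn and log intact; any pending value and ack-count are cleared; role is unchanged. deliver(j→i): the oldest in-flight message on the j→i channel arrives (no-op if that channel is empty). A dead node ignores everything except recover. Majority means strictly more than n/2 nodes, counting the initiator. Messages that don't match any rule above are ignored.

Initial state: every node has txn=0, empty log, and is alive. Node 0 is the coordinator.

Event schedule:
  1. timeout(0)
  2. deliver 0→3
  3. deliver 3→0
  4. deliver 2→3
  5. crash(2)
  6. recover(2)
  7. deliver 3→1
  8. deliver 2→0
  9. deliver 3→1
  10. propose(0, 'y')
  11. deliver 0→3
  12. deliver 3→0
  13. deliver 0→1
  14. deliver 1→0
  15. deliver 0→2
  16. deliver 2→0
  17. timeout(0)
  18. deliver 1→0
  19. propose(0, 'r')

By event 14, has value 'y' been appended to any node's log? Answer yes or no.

no

step 1 timeout(0): 0={coor,t=1,log=-}
step 2 deliver 0→3: 3={part,t=1,log=-}
step 3 deliver 3→0: —
step 4 deliver 2→3: —
step 5 crash(2): 2={✗part,t=0,log=-}
step 6 recover(2): 2={part,t=0,log=-}
step 7 deliver 3→1: —
step 8 deliver 2→0: —
step 9 deliver 3→1: —
step 10 propose(0,'y'): 0={coor,t=2,log=-}
step 11 deliver 0→3: 3={part,t=2,log=-}
step 12 deliver 3→0: —
step 13 deliver 0→1: 1={part,t=1,log=-}
step 14 deliver 1→0: —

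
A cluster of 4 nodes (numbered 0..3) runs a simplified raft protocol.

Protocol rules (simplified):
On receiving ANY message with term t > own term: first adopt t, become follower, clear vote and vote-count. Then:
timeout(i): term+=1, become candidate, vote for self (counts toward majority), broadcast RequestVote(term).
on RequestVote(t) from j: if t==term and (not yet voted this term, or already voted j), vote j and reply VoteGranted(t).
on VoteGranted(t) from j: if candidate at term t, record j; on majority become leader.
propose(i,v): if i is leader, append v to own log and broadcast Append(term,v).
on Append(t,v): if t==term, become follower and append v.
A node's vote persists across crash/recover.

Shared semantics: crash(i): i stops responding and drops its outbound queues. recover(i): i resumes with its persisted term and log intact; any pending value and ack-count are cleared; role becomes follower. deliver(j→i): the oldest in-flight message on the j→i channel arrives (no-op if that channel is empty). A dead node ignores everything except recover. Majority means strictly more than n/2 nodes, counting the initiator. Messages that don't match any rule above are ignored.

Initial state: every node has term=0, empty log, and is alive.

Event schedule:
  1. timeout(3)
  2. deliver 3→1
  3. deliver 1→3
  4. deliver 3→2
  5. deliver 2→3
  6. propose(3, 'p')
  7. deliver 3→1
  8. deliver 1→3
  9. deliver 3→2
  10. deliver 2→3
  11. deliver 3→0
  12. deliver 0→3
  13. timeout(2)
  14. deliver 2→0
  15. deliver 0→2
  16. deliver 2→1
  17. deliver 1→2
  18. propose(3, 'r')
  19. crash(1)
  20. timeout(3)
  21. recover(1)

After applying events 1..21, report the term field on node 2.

2

1. timeout(3):  <3:cand t1 ->
2. deliver 3→1:  <1:foll t1 ->
3. deliver 1→3:  nop
4. deliver 3→2:  <2:foll t1 ->
5. deliver 2→3:  <3:lead t1 ->
6. propose(3,'p'):  <3:lead t1 p>
7. deliver 3→1:  <1:foll t1 p>
8. deliver 1→3:  nop
9. deliver 3→2:  <2:foll t1 p>
10. deliver 2→3:  nop
11. deliver 3→0:  <0:foll t1 ->
12. deliver 0→3:  nop
13. timeout(2):  <2:cand t2 p>
14. deliver 2→0:  <0:foll t2 ->
15. deliver 0→2:  nop
16. deliver 2→1:  <1:foll t2 p>
17. deliver 1→2:  <2:lead t2 p>
18. propose(3,'r'):  <3:lead t1 p,r>
19. crash(1):  <1:✗foll t2 p>
20. timeout(3):  <3:cand t2 p,r>
21. recover(1):  <1:foll t2 p>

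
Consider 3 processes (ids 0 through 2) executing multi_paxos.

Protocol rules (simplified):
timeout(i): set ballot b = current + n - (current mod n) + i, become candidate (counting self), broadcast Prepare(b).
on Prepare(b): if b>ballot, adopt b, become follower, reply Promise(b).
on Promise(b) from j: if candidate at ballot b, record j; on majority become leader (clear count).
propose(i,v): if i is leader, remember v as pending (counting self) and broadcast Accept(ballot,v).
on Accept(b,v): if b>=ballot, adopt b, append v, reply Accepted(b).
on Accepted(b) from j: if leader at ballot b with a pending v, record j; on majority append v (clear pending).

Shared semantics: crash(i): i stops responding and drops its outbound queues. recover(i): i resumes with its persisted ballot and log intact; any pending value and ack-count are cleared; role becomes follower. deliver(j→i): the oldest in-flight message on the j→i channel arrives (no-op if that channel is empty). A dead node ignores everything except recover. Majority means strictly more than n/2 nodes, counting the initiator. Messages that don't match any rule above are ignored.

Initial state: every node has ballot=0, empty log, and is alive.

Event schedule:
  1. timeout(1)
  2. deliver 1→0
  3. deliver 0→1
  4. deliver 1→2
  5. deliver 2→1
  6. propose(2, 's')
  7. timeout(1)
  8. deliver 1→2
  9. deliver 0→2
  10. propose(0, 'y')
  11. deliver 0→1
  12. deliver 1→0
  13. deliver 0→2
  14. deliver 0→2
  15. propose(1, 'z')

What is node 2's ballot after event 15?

7

after 1 — timeout(1): n1:cand/b4/[-]
after 2 — deliver 1→0: n0:foll/b4/[-]
after 3 — deliver 0→1: n1:lead/b4/[-]
after 4 — deliver 1→2: n2:foll/b4/[-]
after 5 — deliver 2→1: ·
after 6 — propose(2,'s'): ·
after 7 — timeout(1): n1:cand/b7/[-]
after 8 — deliver 1→2: n2:foll/b7/[-]
after 9 — deliver 0→2: ·
after 10 — propose(0,'y'): ·
after 11 — deliver 0→1: ·
after 12 — deliver 1→0: n0:foll/b7/[-]
after 13 — deliver 0→2: ·
after 14 — deliver 0→2: ·
after 15 — propose(1,'z'): ·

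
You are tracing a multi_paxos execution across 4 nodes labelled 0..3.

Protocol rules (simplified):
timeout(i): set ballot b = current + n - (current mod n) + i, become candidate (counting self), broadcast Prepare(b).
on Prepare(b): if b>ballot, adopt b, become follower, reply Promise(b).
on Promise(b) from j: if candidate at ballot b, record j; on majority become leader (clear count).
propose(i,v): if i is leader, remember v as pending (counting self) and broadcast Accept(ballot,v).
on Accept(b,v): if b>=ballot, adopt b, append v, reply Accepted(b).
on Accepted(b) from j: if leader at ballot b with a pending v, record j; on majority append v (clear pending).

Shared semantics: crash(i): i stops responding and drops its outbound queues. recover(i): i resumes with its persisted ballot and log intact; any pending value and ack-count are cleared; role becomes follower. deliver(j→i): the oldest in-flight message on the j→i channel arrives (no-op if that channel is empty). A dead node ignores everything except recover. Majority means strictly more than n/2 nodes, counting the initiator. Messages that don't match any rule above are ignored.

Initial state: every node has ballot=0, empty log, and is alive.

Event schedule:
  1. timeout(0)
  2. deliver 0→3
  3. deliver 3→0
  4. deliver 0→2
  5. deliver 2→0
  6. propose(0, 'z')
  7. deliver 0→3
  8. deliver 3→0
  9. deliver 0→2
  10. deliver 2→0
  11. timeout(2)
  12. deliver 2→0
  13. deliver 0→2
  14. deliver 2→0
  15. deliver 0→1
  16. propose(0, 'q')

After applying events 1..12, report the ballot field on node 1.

0

[1] timeout(0) → N0(cand b4 [-])
[2] deliver 0→3 → N3(foll b4 [-])
[3] deliver 3→0 → ∅
[4] deliver 0→2 → N2(foll b4 [-])
[5] deliver 2→0 → N0(lead b4 [-])
[6] propose(0,'z') → ∅
[7] deliver 0→3 → N3(foll b4 [z])
[8] deliver 3→0 → ∅
[9] deliver 0→2 → N2(foll b4 [z])
[10] deliver 2→0 → N0(lead b4 [z])
[11] timeout(2) → N2(cand b10 [z])
[12] deliver 2→0 → N0(foll b10 [z])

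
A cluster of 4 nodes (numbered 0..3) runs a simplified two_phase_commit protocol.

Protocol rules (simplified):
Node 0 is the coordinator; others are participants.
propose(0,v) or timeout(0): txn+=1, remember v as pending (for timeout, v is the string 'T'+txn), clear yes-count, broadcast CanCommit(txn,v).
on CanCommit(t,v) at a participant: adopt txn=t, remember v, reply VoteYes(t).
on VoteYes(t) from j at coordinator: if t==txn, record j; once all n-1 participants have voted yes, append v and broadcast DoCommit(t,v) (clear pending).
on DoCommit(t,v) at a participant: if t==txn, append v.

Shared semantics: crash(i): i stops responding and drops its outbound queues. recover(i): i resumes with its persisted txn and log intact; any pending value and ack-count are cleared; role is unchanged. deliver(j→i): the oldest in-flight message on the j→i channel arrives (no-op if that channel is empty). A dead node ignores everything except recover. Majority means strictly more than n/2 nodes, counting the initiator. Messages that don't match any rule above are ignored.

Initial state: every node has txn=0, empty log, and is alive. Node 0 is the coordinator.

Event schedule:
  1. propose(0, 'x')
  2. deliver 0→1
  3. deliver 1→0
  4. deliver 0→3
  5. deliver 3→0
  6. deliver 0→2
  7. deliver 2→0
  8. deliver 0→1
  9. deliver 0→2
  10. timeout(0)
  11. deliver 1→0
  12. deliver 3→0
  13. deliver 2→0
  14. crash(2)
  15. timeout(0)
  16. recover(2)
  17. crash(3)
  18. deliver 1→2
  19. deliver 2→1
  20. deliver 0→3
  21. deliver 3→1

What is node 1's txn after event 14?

step 1 propose(0,'x'): 0={coor,t=1,log=-}
step 2 deliver 0→1: 1={part,t=1,log=-}
step 3 deliver 1→0: —
step 4 deliver 0→3: 3={part,t=1,log=-}
step 5 deliver 3→0: —
step 6 deliver 0→2: 2={part,t=1,log=-}
step 7 deliver 2→0: 0={coor,t=1,log=x}
step 8 deliver 0→1: 1={part,t=1,log=x}
step 9 deliver 0→2: 2={part,t=1,log=x}
step 10 timeout(0): 0={coor,t=2,log=x}
step 11 deliver 1→0: —
step 12 deliver 3→0: —
step 13 deliver 2→0: —
step 14 crash(2): 2={✗part,t=1,log=x}

1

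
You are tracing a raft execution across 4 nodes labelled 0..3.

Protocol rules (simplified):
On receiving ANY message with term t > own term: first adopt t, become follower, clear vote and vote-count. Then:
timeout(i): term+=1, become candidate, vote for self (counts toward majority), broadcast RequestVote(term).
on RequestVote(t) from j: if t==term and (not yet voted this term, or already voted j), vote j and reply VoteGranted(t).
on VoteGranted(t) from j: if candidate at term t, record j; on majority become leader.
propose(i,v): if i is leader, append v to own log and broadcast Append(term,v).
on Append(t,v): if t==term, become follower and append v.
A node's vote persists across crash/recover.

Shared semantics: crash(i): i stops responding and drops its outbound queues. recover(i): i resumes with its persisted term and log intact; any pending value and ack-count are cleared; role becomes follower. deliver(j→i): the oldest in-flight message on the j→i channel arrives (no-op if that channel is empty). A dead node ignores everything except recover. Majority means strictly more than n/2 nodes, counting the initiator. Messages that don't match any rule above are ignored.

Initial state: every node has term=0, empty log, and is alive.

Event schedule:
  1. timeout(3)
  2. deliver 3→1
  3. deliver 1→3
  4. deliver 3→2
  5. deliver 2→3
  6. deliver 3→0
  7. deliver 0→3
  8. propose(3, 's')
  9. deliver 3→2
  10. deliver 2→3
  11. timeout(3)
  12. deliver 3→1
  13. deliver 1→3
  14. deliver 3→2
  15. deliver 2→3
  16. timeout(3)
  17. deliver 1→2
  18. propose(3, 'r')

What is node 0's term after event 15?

after 1 — timeout(3): n3:cand/t1/[-]
after 2 — deliver 3→1: n1:foll/t1/[-]
after 3 — deliver 1→3: ·
after 4 — deliver 3→2: n2:foll/t1/[-]
after 5 — deliver 2→3: n3:lead/t1/[-]
after 6 — deliver 3→0: n0:foll/t1/[-]
after 7 — deliver 0→3: ·
after 8 — propose(3,'s'): n3:lead/t1/[s]
after 9 — deliver 3→2: n2:foll/t1/[s]
after 10 — deliver 2→3: ·
after 11 — timeout(3): n3:cand/t2/[s]
after 12 — deliver 3→1: n1:foll/t1/[s]
after 13 — deliver 1→3: ·
after 14 — deliver 3→2: n2:foll/t2/[s]
after 15 — deliver 2→3: ·

1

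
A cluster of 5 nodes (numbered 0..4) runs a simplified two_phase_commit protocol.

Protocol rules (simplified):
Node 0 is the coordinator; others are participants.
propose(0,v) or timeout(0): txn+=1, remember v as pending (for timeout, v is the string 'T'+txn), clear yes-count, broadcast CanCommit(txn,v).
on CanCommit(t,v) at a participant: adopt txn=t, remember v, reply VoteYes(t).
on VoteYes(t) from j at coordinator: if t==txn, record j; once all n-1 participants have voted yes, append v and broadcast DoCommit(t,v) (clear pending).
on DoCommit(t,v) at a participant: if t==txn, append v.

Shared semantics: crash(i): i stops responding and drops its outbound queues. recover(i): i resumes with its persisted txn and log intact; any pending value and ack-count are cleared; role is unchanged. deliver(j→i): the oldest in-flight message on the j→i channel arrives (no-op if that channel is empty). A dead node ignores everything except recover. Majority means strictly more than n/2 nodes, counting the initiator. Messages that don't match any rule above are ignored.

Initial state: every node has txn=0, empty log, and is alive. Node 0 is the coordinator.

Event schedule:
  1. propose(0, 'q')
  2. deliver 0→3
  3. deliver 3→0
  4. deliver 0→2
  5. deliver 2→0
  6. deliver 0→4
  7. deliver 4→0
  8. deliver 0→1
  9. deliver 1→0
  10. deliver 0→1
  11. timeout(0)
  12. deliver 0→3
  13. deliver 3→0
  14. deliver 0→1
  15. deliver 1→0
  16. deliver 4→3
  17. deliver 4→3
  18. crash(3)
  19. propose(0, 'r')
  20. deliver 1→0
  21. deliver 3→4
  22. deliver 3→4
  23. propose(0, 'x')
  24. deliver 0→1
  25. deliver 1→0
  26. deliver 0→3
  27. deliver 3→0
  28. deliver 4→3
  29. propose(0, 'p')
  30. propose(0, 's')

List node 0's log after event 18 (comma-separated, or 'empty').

q

1. propose(0,'q'):  <0:coor t1 ->
2. deliver 0→3:  <3:part t1 ->
3. deliver 3→0:  nop
4. deliver 0→2:  <2:part t1 ->
5. deliver 2→0:  nop
6. deliver 0→4:  <4:part t1 ->
7. deliver 4→0:  nop
8. deliver 0→1:  <1:part t1 ->
9. deliver 1→0:  <0:coor t1 q>
10. deliver 0→1:  <1:part t1 q>
11. timeout(0):  <0:coor t2 q>
12. deliver 0→3:  <3:part t1 q>
13. deliver 3→0:  nop
14. deliver 0→1:  <1:part t2 q>
15. deliver 1→0:  nop
16. deliver 4→3:  nop
17. deliver 4→3:  nop
18. crash(3):  <3:✗part t1 q>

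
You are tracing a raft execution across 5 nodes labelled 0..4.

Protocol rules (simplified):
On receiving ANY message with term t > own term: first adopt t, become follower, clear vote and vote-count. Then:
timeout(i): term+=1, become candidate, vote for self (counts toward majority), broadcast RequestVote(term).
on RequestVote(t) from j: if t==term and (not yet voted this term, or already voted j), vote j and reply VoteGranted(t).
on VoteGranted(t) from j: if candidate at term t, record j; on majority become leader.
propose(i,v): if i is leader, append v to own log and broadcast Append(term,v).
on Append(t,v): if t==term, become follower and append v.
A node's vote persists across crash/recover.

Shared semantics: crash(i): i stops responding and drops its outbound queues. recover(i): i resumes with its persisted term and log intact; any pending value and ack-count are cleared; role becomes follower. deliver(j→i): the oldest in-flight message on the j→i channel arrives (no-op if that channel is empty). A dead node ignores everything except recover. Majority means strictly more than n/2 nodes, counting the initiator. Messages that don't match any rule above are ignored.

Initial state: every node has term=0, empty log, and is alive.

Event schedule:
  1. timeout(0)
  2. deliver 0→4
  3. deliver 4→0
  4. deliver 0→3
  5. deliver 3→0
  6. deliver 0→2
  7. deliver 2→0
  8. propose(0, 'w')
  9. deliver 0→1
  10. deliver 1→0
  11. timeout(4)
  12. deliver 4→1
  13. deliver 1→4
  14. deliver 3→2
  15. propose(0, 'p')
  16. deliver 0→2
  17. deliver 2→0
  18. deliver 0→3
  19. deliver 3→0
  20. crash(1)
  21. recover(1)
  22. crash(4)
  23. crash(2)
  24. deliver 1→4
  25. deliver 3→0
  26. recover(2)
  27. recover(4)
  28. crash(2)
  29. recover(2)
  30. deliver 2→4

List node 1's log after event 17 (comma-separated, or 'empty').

empty

e1 timeout(0): 0[cand,t=1,-]
e2 deliver 0→4: 4[foll,t=1,-]
e3 deliver 4→0: ·
e4 deliver 0→3: 3[foll,t=1,-]
e5 deliver 3→0: 0[lead,t=1,-]
e6 deliver 0→2: 2[foll,t=1,-]
e7 deliver 2→0: ·
e8 propose(0,'w'): 0[lead,t=1,w]
e9 deliver 0→1: 1[foll,t=1,-]
e10 deliver 1→0: ·
e11 timeout(4): 4[cand,t=2,-]
e12 deliver 4→1: 1[foll,t=2,-]
e13 deliver 1→4: ·
e14 deliver 3→2: ·
e15 propose(0,'p'): 0[lead,t=1,w,p]
e16 deliver 0→2: 2[foll,t=1,w]
e17 deliver 2→0: ·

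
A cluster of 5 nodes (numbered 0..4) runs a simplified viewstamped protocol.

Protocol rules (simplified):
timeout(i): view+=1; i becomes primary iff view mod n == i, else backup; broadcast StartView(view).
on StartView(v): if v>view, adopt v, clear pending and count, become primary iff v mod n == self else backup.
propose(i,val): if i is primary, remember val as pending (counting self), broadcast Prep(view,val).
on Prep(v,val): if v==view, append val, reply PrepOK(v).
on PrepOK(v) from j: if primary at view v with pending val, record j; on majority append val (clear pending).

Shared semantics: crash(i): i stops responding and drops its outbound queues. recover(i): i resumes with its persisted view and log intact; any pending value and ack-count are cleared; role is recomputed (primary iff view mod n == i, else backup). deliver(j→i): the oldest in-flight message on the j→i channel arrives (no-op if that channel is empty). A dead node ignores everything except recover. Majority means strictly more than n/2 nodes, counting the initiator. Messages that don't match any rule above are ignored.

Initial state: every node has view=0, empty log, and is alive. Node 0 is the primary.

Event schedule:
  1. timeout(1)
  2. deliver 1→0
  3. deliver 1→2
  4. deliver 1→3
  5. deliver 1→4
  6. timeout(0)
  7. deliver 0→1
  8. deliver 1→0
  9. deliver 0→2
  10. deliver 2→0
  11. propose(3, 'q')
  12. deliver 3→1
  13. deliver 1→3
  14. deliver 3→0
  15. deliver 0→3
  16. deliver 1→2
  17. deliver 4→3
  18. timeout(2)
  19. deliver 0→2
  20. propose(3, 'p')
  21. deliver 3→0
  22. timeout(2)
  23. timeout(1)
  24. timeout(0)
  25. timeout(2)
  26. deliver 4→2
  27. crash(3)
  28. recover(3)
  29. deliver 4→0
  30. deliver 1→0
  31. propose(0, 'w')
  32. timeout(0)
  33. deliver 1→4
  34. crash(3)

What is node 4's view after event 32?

1. timeout(1):  <1:prim v1 ->
2. deliver 1→0:  <0:back v1 ->
3. deliver 1→2:  <2:back v1 ->
4. deliver 1→3:  <3:back v1 ->
5. deliver 1→4:  <4:back v1 ->
6. timeout(0):  <0:back v2 ->
7. deliver 0→1:  <1:back v2 ->
8. deliver 1→0:  nop
9. deliver 0→2:  <2:prim v2 ->
10. deliver 2→0:  nop
11. propose(3,'q'):  nop
12. deliver 3→1:  nop
13. deliver 1→3:  nop
14. deliver 3→0:  nop
15. deliver 0→3:  <3:back v2 ->
16. deliver 1→2:  nop
17. deliver 4→3:  nop
18. timeout(2):  <2:back v3 ->
19. deliver 0→2:  nop
20. propose(3,'p'):  nop
21. deliver 3→0:  nop
22. timeout(2):  <2:back v4 ->
23. timeout(1):  <1:back v3 ->
24. timeout(0):  <0:back v3 ->
25. timeout(2):  <2:back v5 ->
26. deliver 4→2:  nop
27. crash(3):  <3:✗back v2 ->
28. recover(3):  <3:back v2 ->
29. deliver 4→0:  nop
30. deliver 1→0:  nop
31. propose(0,'w'):  nop
32. timeout(0):  <0:back v4 ->

1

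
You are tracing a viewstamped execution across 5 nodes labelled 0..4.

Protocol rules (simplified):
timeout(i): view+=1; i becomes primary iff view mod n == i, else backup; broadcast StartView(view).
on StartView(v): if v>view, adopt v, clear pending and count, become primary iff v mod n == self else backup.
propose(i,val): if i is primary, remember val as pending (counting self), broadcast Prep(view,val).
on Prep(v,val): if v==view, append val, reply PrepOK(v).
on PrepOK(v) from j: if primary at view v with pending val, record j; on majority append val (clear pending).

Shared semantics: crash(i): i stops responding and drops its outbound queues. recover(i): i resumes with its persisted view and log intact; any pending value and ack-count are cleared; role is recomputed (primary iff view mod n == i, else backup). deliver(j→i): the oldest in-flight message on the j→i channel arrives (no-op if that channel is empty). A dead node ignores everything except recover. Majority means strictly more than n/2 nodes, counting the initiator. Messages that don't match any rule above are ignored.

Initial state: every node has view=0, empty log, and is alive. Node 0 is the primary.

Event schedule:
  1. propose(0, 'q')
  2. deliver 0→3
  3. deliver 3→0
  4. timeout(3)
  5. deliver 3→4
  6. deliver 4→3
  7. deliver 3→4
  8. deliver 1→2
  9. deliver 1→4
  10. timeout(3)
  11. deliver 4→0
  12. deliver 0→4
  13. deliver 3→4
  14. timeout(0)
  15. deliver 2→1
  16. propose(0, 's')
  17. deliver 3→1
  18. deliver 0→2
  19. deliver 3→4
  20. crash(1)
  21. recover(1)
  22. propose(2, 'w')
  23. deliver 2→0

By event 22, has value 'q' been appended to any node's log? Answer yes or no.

yes

[1] propose(0,'q') → ∅
[2] deliver 0→3 → N3(back v0 [q])
[3] deliver 3→0 → ∅
[4] timeout(3) → N3(back v1 [q])
[5] deliver 3→4 → N4(back v1 [-])
[6] deliver 4→3 → ∅
[7] deliver 3→4 → ∅
[8] deliver 1→2 → ∅
[9] deliver 1→4 → ∅
[10] timeout(3) → N3(back v2 [q])
[11] deliver 4→0 → ∅
[12] deliver 0→4 → ∅
[13] deliver 3→4 → N4(back v2 [-])
[14] timeout(0) → N0(back v1 [-])
[15] deliver 2→1 → ∅
[16] propose(0,'s') → ∅
[17] deliver 3→1 → N1(prim v1 [-])
[18] deliver 0→2 → N2(back v0 [q])
[19] deliver 3→4 → ∅
[20] crash(1) → N1(✗prim v1 [-])
[21] recover(1) → N1(prim v1 [-])
[22] propose(2,'w') → ∅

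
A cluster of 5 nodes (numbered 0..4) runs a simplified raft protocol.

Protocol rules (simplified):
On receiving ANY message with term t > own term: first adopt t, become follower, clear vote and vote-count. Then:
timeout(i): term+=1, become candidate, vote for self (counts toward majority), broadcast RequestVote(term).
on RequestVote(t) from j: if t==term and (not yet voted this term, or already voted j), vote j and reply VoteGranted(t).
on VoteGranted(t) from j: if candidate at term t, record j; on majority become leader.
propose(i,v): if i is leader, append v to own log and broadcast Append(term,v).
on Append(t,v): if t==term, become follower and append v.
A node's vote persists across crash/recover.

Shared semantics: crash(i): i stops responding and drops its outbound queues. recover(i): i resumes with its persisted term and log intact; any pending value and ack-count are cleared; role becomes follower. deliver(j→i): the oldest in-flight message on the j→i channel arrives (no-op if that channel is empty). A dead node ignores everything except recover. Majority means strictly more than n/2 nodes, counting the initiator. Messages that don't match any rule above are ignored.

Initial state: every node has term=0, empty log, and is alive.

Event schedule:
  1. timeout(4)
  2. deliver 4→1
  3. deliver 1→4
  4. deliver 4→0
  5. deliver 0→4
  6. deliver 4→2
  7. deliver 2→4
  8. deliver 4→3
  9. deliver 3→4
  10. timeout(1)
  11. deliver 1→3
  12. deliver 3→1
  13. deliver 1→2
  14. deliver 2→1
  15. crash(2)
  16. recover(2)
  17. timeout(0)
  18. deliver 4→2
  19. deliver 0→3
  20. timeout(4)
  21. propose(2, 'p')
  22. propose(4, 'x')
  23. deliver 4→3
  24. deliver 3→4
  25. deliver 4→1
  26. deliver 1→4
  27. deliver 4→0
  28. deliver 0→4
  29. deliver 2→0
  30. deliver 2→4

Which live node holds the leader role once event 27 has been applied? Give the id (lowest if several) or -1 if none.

1

[1] timeout(4) → N4(cand t1 [-])
[2] deliver 4→1 → N1(foll t1 [-])
[3] deliver 1→4 → ∅
[4] deliver 4→0 → N0(foll t1 [-])
[5] deliver 0→4 → N4(lead t1 [-])
[6] deliver 4→2 → N2(foll t1 [-])
[7] deliver 2→4 → ∅
[8] deliver 4→3 → N3(foll t1 [-])
[9] deliver 3→4 → ∅
[10] timeout(1) → N1(cand t2 [-])
[11] deliver 1→3 → N3(foll t2 [-])
[12] deliver 3→1 → ∅
[13] deliver 1→2 → N2(foll t2 [-])
[14] deliver 2→1 → N1(lead t2 [-])
[15] crash(2) → N2(✗foll t2 [-])
[16] recover(2) → N2(foll t2 [-])
[17] timeout(0) → N0(cand t2 [-])
[18] deliver 4→2 → ∅
[19] deliver 0→3 → ∅
[20] timeout(4) → N4(cand t2 [-])
[21] propose(2,'p') → ∅
[22] propose(4,'x') → ∅
[23] deliver 4→3 → ∅
[24] deliver 3→4 → ∅
[25] deliver 4→1 → ∅
[26] deliver 1→4 → ∅
[27] deliver 4→0 → ∅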